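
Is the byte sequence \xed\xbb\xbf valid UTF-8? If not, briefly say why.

Structurally a 3-byte sequence; payload = 0xDEFF.
But 0xDEFF is in U+D800–U+DFFF, the surrogate range. Surrogates are not Unicode scalar values and are forbidden in UTF-8.

invalid (encodes a surrogate (U+D800–U+DFFF))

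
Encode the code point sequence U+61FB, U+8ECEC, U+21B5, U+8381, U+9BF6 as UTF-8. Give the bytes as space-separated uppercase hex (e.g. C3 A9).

U+61FB: 3-byte form → E6 87 BB.
U+8ECEC: 4-byte form → F2 8E B3 AC.
U+21B5: 3-byte form → E2 86 B5.
U+8381: 3-byte form → E8 8E 81.
U+9BF6: 3-byte form → E9 AF B6.
Concatenated (16 bytes): E6 87 BB F2 8E B3 AC E2 86 B5 E8 8E 81 E9 AF B6.

E6 87 BB F2 8E B3 AC E2 86 B5 E8 8E 81 E9 AF B6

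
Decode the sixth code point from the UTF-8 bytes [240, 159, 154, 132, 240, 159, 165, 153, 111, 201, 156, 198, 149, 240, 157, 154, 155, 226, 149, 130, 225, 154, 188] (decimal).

U+1D69B

Offset 0: leading byte 0xF0 = 11110000 → 4-byte char #1 = F0 9F 9A 84.
Offset 4: leading byte 0xF0 = 11110000 → 4-byte char #2 = F0 9F A5 99.
Offset 8: leading byte 0x6F = 01101111 → 1-byte char #3 = 6F.
Offset 9: leading byte 0xC9 = 11001001 → 2-byte char #4 = C9 9C.
Offset 11: leading byte 0xC6 = 11000110 → 2-byte char #5 = C6 95.
Offset 13: leading byte 0xF0 = 11110000 → 4-byte char #6 = F0 9D 9A 9B.
Leading byte 0xF0 = 11110000 matches 11110xxx → 4-byte sequence.
Byte 1: 0xF0 = 11110000, payload 000 (3 bits).
Byte 2: 0x9D = 10011101 (10xxxxxx ✓), payload 011101.
Byte 3: 0x9A = 10011010 (10xxxxxx ✓), payload 011010.
Byte 4: 0x9B = 10011011 (10xxxxxx ✓), payload 011011.
Concatenate: 000011101011010011011 = 0x1D69B (21 bits → U+1D69B).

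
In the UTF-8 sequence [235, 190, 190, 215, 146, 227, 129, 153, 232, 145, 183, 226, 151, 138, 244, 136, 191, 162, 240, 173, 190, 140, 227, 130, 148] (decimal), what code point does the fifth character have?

U+25CA

Offset 0: leading byte 0xEB = 11101011 → 3-byte char #1 = EB BE BE.
Offset 3: leading byte 0xD7 = 11010111 → 2-byte char #2 = D7 92.
Offset 5: leading byte 0xE3 = 11100011 → 3-byte char #3 = E3 81 99.
Offset 8: leading byte 0xE8 = 11101000 → 3-byte char #4 = E8 91 B7.
Offset 11: leading byte 0xE2 = 11100010 → 3-byte char #5 = E2 97 8A.
Leading byte 0xE2 = 11100010 matches 1110xxxx → 3-byte sequence.
Byte 1: 0xE2 = 11100010, payload 0010 (4 bits).
Byte 2: 0x97 = 10010111 (10xxxxxx ✓), payload 010111.
Byte 3: 0x8A = 10001010 (10xxxxxx ✓), payload 001010.
Concatenate: 0010010111001010 = 0x25CA (16 bits → U+25CA).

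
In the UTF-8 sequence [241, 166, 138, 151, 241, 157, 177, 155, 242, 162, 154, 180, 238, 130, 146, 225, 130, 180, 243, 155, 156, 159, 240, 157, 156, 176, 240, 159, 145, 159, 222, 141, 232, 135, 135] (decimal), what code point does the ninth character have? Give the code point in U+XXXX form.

U+078D

Offset 0: leading byte 0xF1 = 11110001 → 4-byte char #1 = F1 A6 8A 97.
Offset 4: leading byte 0xF1 = 11110001 → 4-byte char #2 = F1 9D B1 9B.
Offset 8: leading byte 0xF2 = 11110010 → 4-byte char #3 = F2 A2 9A B4.
Offset 12: leading byte 0xEE = 11101110 → 3-byte char #4 = EE 82 92.
Offset 15: leading byte 0xE1 = 11100001 → 3-byte char #5 = E1 82 B4.
Offset 18: leading byte 0xF3 = 11110011 → 4-byte char #6 = F3 9B 9C 9F.
Offset 22: leading byte 0xF0 = 11110000 → 4-byte char #7 = F0 9D 9C B0.
Offset 26: leading byte 0xF0 = 11110000 → 4-byte char #8 = F0 9F 91 9F.
Offset 30: leading byte 0xDE = 11011110 → 2-byte char #9 = DE 8D.
Leading byte 0xDE = 11011110 matches 110xxxxx → 2-byte sequence.
Byte 1: 0xDE = 11011110, payload 11110 (5 bits).
Byte 2: 0x8D = 10001101 (10xxxxxx ✓), payload 001101.
Concatenate: 11110001101 = 0x78D (11 bits → U+078D).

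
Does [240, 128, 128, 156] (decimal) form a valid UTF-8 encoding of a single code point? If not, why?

invalid (overlong encoding)

Leading byte 0xF0 = 11110000 → 4-byte form.
Continuation bytes all match 10xxxxxx. Payload decodes to 0x1C.
But 0x1C < 0x10000, the minimum for a 4-byte sequence — this is an overlong encoding.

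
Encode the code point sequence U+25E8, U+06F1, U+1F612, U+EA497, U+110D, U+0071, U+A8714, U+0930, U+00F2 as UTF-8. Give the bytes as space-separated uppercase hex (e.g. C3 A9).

U+25E8: 3-byte form → E2 97 A8.
U+06F1: 2-byte form → DB B1.
U+1F612: 4-byte form → F0 9F 98 92.
U+EA497: 4-byte form → F3 AA 92 97.
U+110D: 3-byte form → E1 84 8D.
U+0071: 1-byte form → 71.
U+A8714: 4-byte form → F2 A8 9C 94.
U+0930: 3-byte form → E0 A4 B0.
U+00F2: 2-byte form → C3 B2.
Concatenated (26 bytes): E2 97 A8 DB B1 F0 9F 98 92 F3 AA 92 97 E1 84 8D 71 F2 A8 9C 94 E0 A4 B0 C3 B2.

E2 97 A8 DB B1 F0 9F 98 92 F3 AA 92 97 E1 84 8D 71 F2 A8 9C 94 E0 A4 B0 C3 B2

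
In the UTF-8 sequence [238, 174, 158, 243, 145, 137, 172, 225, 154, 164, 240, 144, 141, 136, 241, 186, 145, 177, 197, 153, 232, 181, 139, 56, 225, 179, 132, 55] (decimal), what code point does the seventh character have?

U+8D4B

Offset 0: leading byte 0xEE = 11101110 → 3-byte char #1 = EE AE 9E.
Offset 3: leading byte 0xF3 = 11110011 → 4-byte char #2 = F3 91 89 AC.
Offset 7: leading byte 0xE1 = 11100001 → 3-byte char #3 = E1 9A A4.
Offset 10: leading byte 0xF0 = 11110000 → 4-byte char #4 = F0 90 8D 88.
Offset 14: leading byte 0xF1 = 11110001 → 4-byte char #5 = F1 BA 91 B1.
Offset 18: leading byte 0xC5 = 11000101 → 2-byte char #6 = C5 99.
Offset 20: leading byte 0xE8 = 11101000 → 3-byte char #7 = E8 B5 8B.
Leading byte 0xE8 = 11101000 matches 1110xxxx → 3-byte sequence.
Byte 1: 0xE8 = 11101000, payload 1000 (4 bits).
Byte 2: 0xB5 = 10110101 (10xxxxxx ✓), payload 110101.
Byte 3: 0x8B = 10001011 (10xxxxxx ✓), payload 001011.
Concatenate: 1000110101001011 = 0x8D4B (16 bits → U+8D4B).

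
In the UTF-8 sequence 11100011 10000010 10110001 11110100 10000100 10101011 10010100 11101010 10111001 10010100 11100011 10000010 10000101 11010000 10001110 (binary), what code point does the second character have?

Offset 0: leading byte 0xE3 = 11100011 → 3-byte char #1 = E3 82 B1.
Offset 3: leading byte 0xF4 = 11110100 → 4-byte char #2 = F4 84 AB 94.
Leading byte 0xF4 = 11110100 matches 11110xxx → 4-byte sequence.
Byte 1: 0xF4 = 11110100, payload 100 (3 bits).
Byte 2: 0x84 = 10000100 (10xxxxxx ✓), payload 000100.
Byte 3: 0xAB = 10101011 (10xxxxxx ✓), payload 101011.
Byte 4: 0x94 = 10010100 (10xxxxxx ✓), payload 010100.
Concatenate: 100000100101011010100 = 0x104AD4 (21 bits → U+104AD4).

U+104AD4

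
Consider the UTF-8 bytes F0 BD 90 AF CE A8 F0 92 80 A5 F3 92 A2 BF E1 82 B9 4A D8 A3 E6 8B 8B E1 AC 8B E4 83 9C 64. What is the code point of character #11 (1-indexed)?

Offset 0: leading byte 0xF0 = 11110000 → 4-byte char #1 = F0 BD 90 AF.
Offset 4: leading byte 0xCE = 11001110 → 2-byte char #2 = CE A8.
Offset 6: leading byte 0xF0 = 11110000 → 4-byte char #3 = F0 92 80 A5.
Offset 10: leading byte 0xF3 = 11110011 → 4-byte char #4 = F3 92 A2 BF.
Offset 14: leading byte 0xE1 = 11100001 → 3-byte char #5 = E1 82 B9.
Offset 17: leading byte 0x4A = 01001010 → 1-byte char #6 = 4A.
Offset 18: leading byte 0xD8 = 11011000 → 2-byte char #7 = D8 A3.
Offset 20: leading byte 0xE6 = 11100110 → 3-byte char #8 = E6 8B 8B.
Offset 23: leading byte 0xE1 = 11100001 → 3-byte char #9 = E1 AC 8B.
Offset 26: leading byte 0xE4 = 11100100 → 3-byte char #10 = E4 83 9C.
Offset 29: leading byte 0x64 = 01100100 → 1-byte char #11 = 64.
Leading byte 0x64 = 01100100 matches 0xxxxxxx → 1-byte sequence.
Byte 1: 0x64 = 01100100, payload 1100100 (7 bits).
Concatenate: 1100100 = 0x64 (7 bits → U+0064).

U+0064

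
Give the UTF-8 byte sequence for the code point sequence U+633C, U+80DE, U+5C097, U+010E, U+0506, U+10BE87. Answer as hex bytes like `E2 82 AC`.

U+633C: 3-byte form → E6 8C BC.
U+80DE: 3-byte form → E8 83 9E.
U+5C097: 4-byte form → F1 9C 82 97.
U+010E: 2-byte form → C4 8E.
U+0506: 2-byte form → D4 86.
U+10BE87: 4-byte form → F4 8B BA 87.
Concatenated (18 bytes): E6 8C BC E8 83 9E F1 9C 82 97 C4 8E D4 86 F4 8B BA 87.

E6 8C BC E8 83 9E F1 9C 82 97 C4 8E D4 86 F4 8B BA 87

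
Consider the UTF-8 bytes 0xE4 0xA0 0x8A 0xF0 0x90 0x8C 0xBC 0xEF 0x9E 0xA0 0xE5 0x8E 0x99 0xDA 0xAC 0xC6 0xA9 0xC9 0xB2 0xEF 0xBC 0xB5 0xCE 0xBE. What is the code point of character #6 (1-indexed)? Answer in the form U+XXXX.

U+01A9

Offset 0: leading byte 0xE4 = 11100100 → 3-byte char #1 = E4 A0 8A.
Offset 3: leading byte 0xF0 = 11110000 → 4-byte char #2 = F0 90 8C BC.
Offset 7: leading byte 0xEF = 11101111 → 3-byte char #3 = EF 9E A0.
Offset 10: leading byte 0xE5 = 11100101 → 3-byte char #4 = E5 8E 99.
Offset 13: leading byte 0xDA = 11011010 → 2-byte char #5 = DA AC.
Offset 15: leading byte 0xC6 = 11000110 → 2-byte char #6 = C6 A9.
Leading byte 0xC6 = 11000110 matches 110xxxxx → 2-byte sequence.
Byte 1: 0xC6 = 11000110, payload 00110 (5 bits).
Byte 2: 0xA9 = 10101001 (10xxxxxx ✓), payload 101001.
Concatenate: 00110101001 = 0x1A9 (11 bits → U+01A9).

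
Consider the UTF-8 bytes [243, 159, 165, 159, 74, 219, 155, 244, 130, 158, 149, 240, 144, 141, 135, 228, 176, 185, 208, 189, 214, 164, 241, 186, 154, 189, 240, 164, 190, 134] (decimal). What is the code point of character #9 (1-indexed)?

U+7A6BD

Offset 0: leading byte 0xF3 = 11110011 → 4-byte char #1 = F3 9F A5 9F.
Offset 4: leading byte 0x4A = 01001010 → 1-byte char #2 = 4A.
Offset 5: leading byte 0xDB = 11011011 → 2-byte char #3 = DB 9B.
Offset 7: leading byte 0xF4 = 11110100 → 4-byte char #4 = F4 82 9E 95.
Offset 11: leading byte 0xF0 = 11110000 → 4-byte char #5 = F0 90 8D 87.
Offset 15: leading byte 0xE4 = 11100100 → 3-byte char #6 = E4 B0 B9.
Offset 18: leading byte 0xD0 = 11010000 → 2-byte char #7 = D0 BD.
Offset 20: leading byte 0xD6 = 11010110 → 2-byte char #8 = D6 A4.
Offset 22: leading byte 0xF1 = 11110001 → 4-byte char #9 = F1 BA 9A BD.
Leading byte 0xF1 = 11110001 matches 11110xxx → 4-byte sequence.
Byte 1: 0xF1 = 11110001, payload 001 (3 bits).
Byte 2: 0xBA = 10111010 (10xxxxxx ✓), payload 111010.
Byte 3: 0x9A = 10011010 (10xxxxxx ✓), payload 011010.
Byte 4: 0xBD = 10111101 (10xxxxxx ✓), payload 111101.
Concatenate: 001111010011010111101 = 0x7A6BD (21 bits → U+7A6BD).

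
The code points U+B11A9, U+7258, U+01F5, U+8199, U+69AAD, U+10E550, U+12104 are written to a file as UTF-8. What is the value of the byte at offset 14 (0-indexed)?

0xAA

U+B11A9 → 4-byte form F2 B1 86 A9 at offsets 0–3.
U+7258 → 3-byte form E7 89 98 at offsets 4–6.
U+01F5 → 2-byte form C7 B5 at offsets 7–8.
U+8199 → 3-byte form E8 86 99 at offsets 9–11.
U+69AAD → 4-byte form F1 A9 AA AD at offsets 12–15.
Offset 14 falls in char 5's range; it's byte 3 of F1 A9 AA AD = 0xAA.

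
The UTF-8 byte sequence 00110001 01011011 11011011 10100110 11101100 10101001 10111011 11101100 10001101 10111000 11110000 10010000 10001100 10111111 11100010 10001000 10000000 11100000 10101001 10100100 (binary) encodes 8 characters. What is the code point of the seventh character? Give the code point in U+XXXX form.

Offset 0: leading byte 0x31 = 00110001 → 1-byte char #1 = 31.
Offset 1: leading byte 0x5B = 01011011 → 1-byte char #2 = 5B.
Offset 2: leading byte 0xDB = 11011011 → 2-byte char #3 = DB A6.
Offset 4: leading byte 0xEC = 11101100 → 3-byte char #4 = EC A9 BB.
Offset 7: leading byte 0xEC = 11101100 → 3-byte char #5 = EC 8D B8.
Offset 10: leading byte 0xF0 = 11110000 → 4-byte char #6 = F0 90 8C BF.
Offset 14: leading byte 0xE2 = 11100010 → 3-byte char #7 = E2 88 80.
Leading byte 0xE2 = 11100010 matches 1110xxxx → 3-byte sequence.
Byte 1: 0xE2 = 11100010, payload 0010 (4 bits).
Byte 2: 0x88 = 10001000 (10xxxxxx ✓), payload 001000.
Byte 3: 0x80 = 10000000 (10xxxxxx ✓), payload 000000.
Concatenate: 0010001000000000 = 0x2200 (16 bits → U+2200).

U+2200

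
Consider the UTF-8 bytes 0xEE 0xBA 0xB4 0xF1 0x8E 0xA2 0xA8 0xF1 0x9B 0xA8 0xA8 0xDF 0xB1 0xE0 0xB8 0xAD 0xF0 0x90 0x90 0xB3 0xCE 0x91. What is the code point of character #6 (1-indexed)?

U+10433

Offset 0: leading byte 0xEE = 11101110 → 3-byte char #1 = EE BA B4.
Offset 3: leading byte 0xF1 = 11110001 → 4-byte char #2 = F1 8E A2 A8.
Offset 7: leading byte 0xF1 = 11110001 → 4-byte char #3 = F1 9B A8 A8.
Offset 11: leading byte 0xDF = 11011111 → 2-byte char #4 = DF B1.
Offset 13: leading byte 0xE0 = 11100000 → 3-byte char #5 = E0 B8 AD.
Offset 16: leading byte 0xF0 = 11110000 → 4-byte char #6 = F0 90 90 B3.
Leading byte 0xF0 = 11110000 matches 11110xxx → 4-byte sequence.
Byte 1: 0xF0 = 11110000, payload 000 (3 bits).
Byte 2: 0x90 = 10010000 (10xxxxxx ✓), payload 010000.
Byte 3: 0x90 = 10010000 (10xxxxxx ✓), payload 010000.
Byte 4: 0xB3 = 10110011 (10xxxxxx ✓), payload 110011.
Concatenate: 000010000010000110011 = 0x10433 (21 bits → U+10433).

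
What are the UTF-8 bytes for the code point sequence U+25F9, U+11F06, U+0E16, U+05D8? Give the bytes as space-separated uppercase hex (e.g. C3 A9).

U+25F9: 3-byte form → E2 97 B9.
U+11F06: 4-byte form → F0 91 BC 86.
U+0E16: 3-byte form → E0 B8 96.
U+05D8: 2-byte form → D7 98.
Concatenated (12 bytes): E2 97 B9 F0 91 BC 86 E0 B8 96 D7 98.

E2 97 B9 F0 91 BC 86 E0 B8 96 D7 98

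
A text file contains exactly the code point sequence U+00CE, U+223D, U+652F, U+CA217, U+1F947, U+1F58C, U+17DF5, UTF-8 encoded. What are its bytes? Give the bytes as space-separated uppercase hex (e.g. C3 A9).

U+00CE: 2-byte form → C3 8E.
U+223D: 3-byte form → E2 88 BD.
U+652F: 3-byte form → E6 94 AF.
U+CA217: 4-byte form → F3 8A 88 97.
U+1F947: 4-byte form → F0 9F A5 87.
U+1F58C: 4-byte form → F0 9F 96 8C.
U+17DF5: 4-byte form → F0 97 B7 B5.
Concatenated (24 bytes): C3 8E E2 88 BD E6 94 AF F3 8A 88 97 F0 9F A5 87 F0 9F 96 8C F0 97 B7 B5.

C3 8E E2 88 BD E6 94 AF F3 8A 88 97 F0 9F A5 87 F0 9F 96 8C F0 97 B7 B5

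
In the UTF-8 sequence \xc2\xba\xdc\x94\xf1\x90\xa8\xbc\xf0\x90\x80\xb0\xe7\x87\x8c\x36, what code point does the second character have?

U+0714

Offset 0: leading byte 0xC2 = 11000010 → 2-byte char #1 = C2 BA.
Offset 2: leading byte 0xDC = 11011100 → 2-byte char #2 = DC 94.
Leading byte 0xDC = 11011100 matches 110xxxxx → 2-byte sequence.
Byte 1: 0xDC = 11011100, payload 11100 (5 bits).
Byte 2: 0x94 = 10010100 (10xxxxxx ✓), payload 010100.
Concatenate: 11100010100 = 0x714 (11 bits → U+0714).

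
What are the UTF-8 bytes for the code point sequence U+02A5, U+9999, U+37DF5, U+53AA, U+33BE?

U+02A5: 2-byte form → CA A5.
U+9999: 3-byte form → E9 A6 99.
U+37DF5: 4-byte form → F0 B7 B7 B5.
U+53AA: 3-byte form → E5 8E AA.
U+33BE: 3-byte form → E3 8E BE.
Concatenated (15 bytes): CA A5 E9 A6 99 F0 B7 B7 B5 E5 8E AA E3 8E BE.

CA A5 E9 A6 99 F0 B7 B7 B5 E5 8E AA E3 8E BE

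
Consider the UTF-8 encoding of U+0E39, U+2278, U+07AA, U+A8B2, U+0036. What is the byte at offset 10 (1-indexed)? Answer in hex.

0xA2

1-indexed offset 10 is 0-indexed offset 9.
U+0E39 → 3-byte form E0 B8 B9 at offsets 0–2.
U+2278 → 3-byte form E2 89 B8 at offsets 3–5.
U+07AA → 2-byte form DE AA at offsets 6–7.
U+A8B2 → 3-byte form EA A2 B2 at offsets 8–10.
Offset 9 falls in char 4's range; it's byte 2 of EA A2 B2 = 0xA2.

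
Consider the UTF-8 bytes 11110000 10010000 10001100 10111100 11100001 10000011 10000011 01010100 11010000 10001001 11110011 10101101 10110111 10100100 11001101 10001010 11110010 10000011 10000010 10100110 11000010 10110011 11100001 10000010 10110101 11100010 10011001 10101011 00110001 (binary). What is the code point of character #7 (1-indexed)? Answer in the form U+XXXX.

U+830A6

Offset 0: leading byte 0xF0 = 11110000 → 4-byte char #1 = F0 90 8C BC.
Offset 4: leading byte 0xE1 = 11100001 → 3-byte char #2 = E1 83 83.
Offset 7: leading byte 0x54 = 01010100 → 1-byte char #3 = 54.
Offset 8: leading byte 0xD0 = 11010000 → 2-byte char #4 = D0 89.
Offset 10: leading byte 0xF3 = 11110011 → 4-byte char #5 = F3 AD B7 A4.
Offset 14: leading byte 0xCD = 11001101 → 2-byte char #6 = CD 8A.
Offset 16: leading byte 0xF2 = 11110010 → 4-byte char #7 = F2 83 82 A6.
Leading byte 0xF2 = 11110010 matches 11110xxx → 4-byte sequence.
Byte 1: 0xF2 = 11110010, payload 010 (3 bits).
Byte 2: 0x83 = 10000011 (10xxxxxx ✓), payload 000011.
Byte 3: 0x82 = 10000010 (10xxxxxx ✓), payload 000010.
Byte 4: 0xA6 = 10100110 (10xxxxxx ✓), payload 100110.
Concatenate: 010000011000010100110 = 0x830A6 (21 bits → U+830A6).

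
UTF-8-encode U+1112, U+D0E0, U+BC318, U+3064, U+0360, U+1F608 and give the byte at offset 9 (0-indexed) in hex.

0x98

U+1112 → 3-byte form E1 84 92 at offsets 0–2.
U+D0E0 → 3-byte form ED 83 A0 at offsets 3–5.
U+BC318 → 4-byte form F2 BC 8C 98 at offsets 6–9.
Offset 9 falls in char 3's range; it's byte 4 of F2 BC 8C 98 = 0x98.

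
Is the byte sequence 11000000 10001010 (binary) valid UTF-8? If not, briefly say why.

Leading byte 0xC0 = 11000000 → 2-byte form.
Continuation bytes all match 10xxxxxx. Payload decodes to 0xA.
But 0xA < 0x80, the minimum for a 2-byte sequence — this is an overlong encoding.

invalid (overlong encoding)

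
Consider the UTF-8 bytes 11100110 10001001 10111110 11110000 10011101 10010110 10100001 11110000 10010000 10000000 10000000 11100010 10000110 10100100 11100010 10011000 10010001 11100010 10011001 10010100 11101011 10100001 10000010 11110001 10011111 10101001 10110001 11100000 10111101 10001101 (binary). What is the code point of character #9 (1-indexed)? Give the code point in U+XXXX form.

Offset 0: leading byte 0xE6 = 11100110 → 3-byte char #1 = E6 89 BE.
Offset 3: leading byte 0xF0 = 11110000 → 4-byte char #2 = F0 9D 96 A1.
Offset 7: leading byte 0xF0 = 11110000 → 4-byte char #3 = F0 90 80 80.
Offset 11: leading byte 0xE2 = 11100010 → 3-byte char #4 = E2 86 A4.
Offset 14: leading byte 0xE2 = 11100010 → 3-byte char #5 = E2 98 91.
Offset 17: leading byte 0xE2 = 11100010 → 3-byte char #6 = E2 99 94.
Offset 20: leading byte 0xEB = 11101011 → 3-byte char #7 = EB A1 82.
Offset 23: leading byte 0xF1 = 11110001 → 4-byte char #8 = F1 9F A9 B1.
Offset 27: leading byte 0xE0 = 11100000 → 3-byte char #9 = E0 BD 8D.
Leading byte 0xE0 = 11100000 matches 1110xxxx → 3-byte sequence.
Byte 1: 0xE0 = 11100000, payload 0000 (4 bits).
Byte 2: 0xBD = 10111101 (10xxxxxx ✓), payload 111101.
Byte 3: 0x8D = 10001101 (10xxxxxx ✓), payload 001101.
Concatenate: 0000111101001101 = 0xF4D (16 bits → U+0F4D).

U+0F4D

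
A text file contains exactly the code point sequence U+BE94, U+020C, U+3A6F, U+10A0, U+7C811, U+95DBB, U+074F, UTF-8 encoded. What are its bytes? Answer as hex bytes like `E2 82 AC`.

EB BA 94 C8 8C E3 A9 AF E1 82 A0 F1 BC A0 91 F2 95 B6 BB DD 8F

U+BE94: 3-byte form → EB BA 94.
U+020C: 2-byte form → C8 8C.
U+3A6F: 3-byte form → E3 A9 AF.
U+10A0: 3-byte form → E1 82 A0.
U+7C811: 4-byte form → F1 BC A0 91.
U+95DBB: 4-byte form → F2 95 B6 BB.
U+074F: 2-byte form → DD 8F.
Concatenated (21 bytes): EB BA 94 C8 8C E3 A9 AF E1 82 A0 F1 BC A0 91 F2 95 B6 BB DD 8F.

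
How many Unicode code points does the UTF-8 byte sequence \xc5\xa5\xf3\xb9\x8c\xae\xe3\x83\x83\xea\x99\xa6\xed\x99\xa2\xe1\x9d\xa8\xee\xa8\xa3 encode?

7

Byte at offset 0: 0xC5 = 11000101 → 2-byte char (#1). Advance 2.
Byte at offset 2: 0xF3 = 11110011 → 4-byte char (#2). Advance 4.
Byte at offset 6: 0xE3 = 11100011 → 3-byte char (#3). Advance 3.
Byte at offset 9: 0xEA = 11101010 → 3-byte char (#4). Advance 3.
Byte at offset 12: 0xED = 11101101 → 3-byte char (#5). Advance 3.
Byte at offset 15: 0xE1 = 11100001 → 3-byte char (#6). Advance 3.
Byte at offset 18: 0xEE = 11101110 → 3-byte char (#7). Advance 3.
Reached end at offset 21 after 7 code points.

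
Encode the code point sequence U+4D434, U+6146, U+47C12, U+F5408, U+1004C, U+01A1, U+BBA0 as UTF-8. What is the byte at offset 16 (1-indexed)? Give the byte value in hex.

1-indexed offset 16 is 0-indexed offset 15.
U+4D434 → 4-byte form F1 8D 90 B4 at offsets 0–3.
U+6146 → 3-byte form E6 85 86 at offsets 4–6.
U+47C12 → 4-byte form F1 87 B0 92 at offsets 7–10.
U+F5408 → 4-byte form F3 B5 90 88 at offsets 11–14.
U+1004C → 4-byte form F0 90 81 8C at offsets 15–18.
Offset 15 falls in char 5's range; it's byte 1 of F0 90 81 8C = 0xF0.

0xF0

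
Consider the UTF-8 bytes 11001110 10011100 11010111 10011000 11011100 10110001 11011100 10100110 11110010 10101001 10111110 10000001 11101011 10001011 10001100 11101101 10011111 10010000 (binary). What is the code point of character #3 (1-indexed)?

Offset 0: leading byte 0xCE = 11001110 → 2-byte char #1 = CE 9C.
Offset 2: leading byte 0xD7 = 11010111 → 2-byte char #2 = D7 98.
Offset 4: leading byte 0xDC = 11011100 → 2-byte char #3 = DC B1.
Leading byte 0xDC = 11011100 matches 110xxxxx → 2-byte sequence.
Byte 1: 0xDC = 11011100, payload 11100 (5 bits).
Byte 2: 0xB1 = 10110001 (10xxxxxx ✓), payload 110001.
Concatenate: 11100110001 = 0x731 (11 bits → U+0731).

U+0731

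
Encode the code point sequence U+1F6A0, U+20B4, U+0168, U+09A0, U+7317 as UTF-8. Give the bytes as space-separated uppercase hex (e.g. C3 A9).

U+1F6A0: 4-byte form → F0 9F 9A A0.
U+20B4: 3-byte form → E2 82 B4.
U+0168: 2-byte form → C5 A8.
U+09A0: 3-byte form → E0 A6 A0.
U+7317: 3-byte form → E7 8C 97.
Concatenated (15 bytes): F0 9F 9A A0 E2 82 B4 C5 A8 E0 A6 A0 E7 8C 97.

F0 9F 9A A0 E2 82 B4 C5 A8 E0 A6 A0 E7 8C 97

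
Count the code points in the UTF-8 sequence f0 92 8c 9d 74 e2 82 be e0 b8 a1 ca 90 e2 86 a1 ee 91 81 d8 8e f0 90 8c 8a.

9

Byte at offset 0: 0xF0 = 11110000 → 4-byte char (#1). Advance 4.
Byte at offset 4: 0x74 = 01110100 → 1-byte char (#2). Advance 1.
Byte at offset 5: 0xE2 = 11100010 → 3-byte char (#3). Advance 3.
Byte at offset 8: 0xE0 = 11100000 → 3-byte char (#4). Advance 3.
Byte at offset 11: 0xCA = 11001010 → 2-byte char (#5). Advance 2.
Byte at offset 13: 0xE2 = 11100010 → 3-byte char (#6). Advance 3.
Byte at offset 16: 0xEE = 11101110 → 3-byte char (#7). Advance 3.
Byte at offset 19: 0xD8 = 11011000 → 2-byte char (#8). Advance 2.
Byte at offset 21: 0xF0 = 11110000 → 4-byte char (#9). Advance 4.
Reached end at offset 25 after 9 code points.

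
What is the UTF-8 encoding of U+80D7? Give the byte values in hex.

E8 83 97

U+80D7 = 0x80D7 = 32983 decimal. In range U+0800–U+FFFF → 3-byte form: 1110xxxx 10xxxxxx 10xxxxxx.
Binary (16 bits): 1000000011010111.
Split 4+6+6: 1000 | 000011 | 010111.
Byte 1: 11101000 = 0xE8.
Byte 2: 10000011 = 0x83.
Byte 3: 10010111 = 0x97.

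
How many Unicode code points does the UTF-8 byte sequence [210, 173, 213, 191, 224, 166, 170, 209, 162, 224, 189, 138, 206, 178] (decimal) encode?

6

Byte at offset 0: 0xD2 = 11010010 → 2-byte char (#1). Advance 2.
Byte at offset 2: 0xD5 = 11010101 → 2-byte char (#2). Advance 2.
Byte at offset 4: 0xE0 = 11100000 → 3-byte char (#3). Advance 3.
Byte at offset 7: 0xD1 = 11010001 → 2-byte char (#4). Advance 2.
Byte at offset 9: 0xE0 = 11100000 → 3-byte char (#5). Advance 3.
Byte at offset 12: 0xCE = 11001110 → 2-byte char (#6). Advance 2.
Reached end at offset 14 after 6 code points.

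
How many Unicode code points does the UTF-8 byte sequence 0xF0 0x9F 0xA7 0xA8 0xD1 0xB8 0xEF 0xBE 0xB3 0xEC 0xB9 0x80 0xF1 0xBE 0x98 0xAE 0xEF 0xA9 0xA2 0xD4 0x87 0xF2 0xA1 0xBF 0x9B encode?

8

Byte at offset 0: 0xF0 = 11110000 → 4-byte char (#1). Advance 4.
Byte at offset 4: 0xD1 = 11010001 → 2-byte char (#2). Advance 2.
Byte at offset 6: 0xEF = 11101111 → 3-byte char (#3). Advance 3.
Byte at offset 9: 0xEC = 11101100 → 3-byte char (#4). Advance 3.
Byte at offset 12: 0xF1 = 11110001 → 4-byte char (#5). Advance 4.
Byte at offset 16: 0xEF = 11101111 → 3-byte char (#6). Advance 3.
Byte at offset 19: 0xD4 = 11010100 → 2-byte char (#7). Advance 2.
Byte at offset 21: 0xF2 = 11110010 → 4-byte char (#8). Advance 4.
Reached end at offset 25 after 8 code points.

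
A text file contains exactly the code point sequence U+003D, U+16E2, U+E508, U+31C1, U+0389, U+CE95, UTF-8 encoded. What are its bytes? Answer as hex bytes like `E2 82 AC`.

3D E1 9B A2 EE 94 88 E3 87 81 CE 89 EC BA 95

U+003D: 1-byte form → 3D.
U+16E2: 3-byte form → E1 9B A2.
U+E508: 3-byte form → EE 94 88.
U+31C1: 3-byte form → E3 87 81.
U+0389: 2-byte form → CE 89.
U+CE95: 3-byte form → EC BA 95.
Concatenated (15 bytes): 3D E1 9B A2 EE 94 88 E3 87 81 CE 89 EC BA 95.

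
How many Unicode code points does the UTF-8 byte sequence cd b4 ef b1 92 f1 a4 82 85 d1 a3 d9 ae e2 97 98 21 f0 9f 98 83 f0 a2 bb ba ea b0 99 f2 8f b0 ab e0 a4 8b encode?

12

Byte at offset 0: 0xCD = 11001101 → 2-byte char (#1). Advance 2.
Byte at offset 2: 0xEF = 11101111 → 3-byte char (#2). Advance 3.
Byte at offset 5: 0xF1 = 11110001 → 4-byte char (#3). Advance 4.
Byte at offset 9: 0xD1 = 11010001 → 2-byte char (#4). Advance 2.
Byte at offset 11: 0xD9 = 11011001 → 2-byte char (#5). Advance 2.
Byte at offset 13: 0xE2 = 11100010 → 3-byte char (#6). Advance 3.
Byte at offset 16: 0x21 = 00100001 → 1-byte char (#7). Advance 1.
Byte at offset 17: 0xF0 = 11110000 → 4-byte char (#8). Advance 4.
Byte at offset 21: 0xF0 = 11110000 → 4-byte char (#9). Advance 4.
Byte at offset 25: 0xEA = 11101010 → 3-byte char (#10). Advance 3.
Byte at offset 28: 0xF2 = 11110010 → 4-byte char (#11). Advance 4.
Byte at offset 32: 0xE0 = 11100000 → 3-byte char (#12). Advance 3.
Reached end at offset 35 after 12 code points.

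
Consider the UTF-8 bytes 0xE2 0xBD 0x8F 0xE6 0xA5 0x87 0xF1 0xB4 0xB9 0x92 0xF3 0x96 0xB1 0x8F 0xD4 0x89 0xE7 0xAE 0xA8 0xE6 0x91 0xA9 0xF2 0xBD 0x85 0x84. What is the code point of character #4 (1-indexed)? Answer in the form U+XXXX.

U+D6C4F

Offset 0: leading byte 0xE2 = 11100010 → 3-byte char #1 = E2 BD 8F.
Offset 3: leading byte 0xE6 = 11100110 → 3-byte char #2 = E6 A5 87.
Offset 6: leading byte 0xF1 = 11110001 → 4-byte char #3 = F1 B4 B9 92.
Offset 10: leading byte 0xF3 = 11110011 → 4-byte char #4 = F3 96 B1 8F.
Leading byte 0xF3 = 11110011 matches 11110xxx → 4-byte sequence.
Byte 1: 0xF3 = 11110011, payload 011 (3 bits).
Byte 2: 0x96 = 10010110 (10xxxxxx ✓), payload 010110.
Byte 3: 0xB1 = 10110001 (10xxxxxx ✓), payload 110001.
Byte 4: 0x8F = 10001111 (10xxxxxx ✓), payload 001111.
Concatenate: 011010110110001001111 = 0xD6C4F (21 bits → U+D6C4F).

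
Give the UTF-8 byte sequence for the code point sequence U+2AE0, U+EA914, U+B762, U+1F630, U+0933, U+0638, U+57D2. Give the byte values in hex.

E2 AB A0 F3 AA A4 94 EB 9D A2 F0 9F 98 B0 E0 A4 B3 D8 B8 E5 9F 92

U+2AE0: 3-byte form → E2 AB A0.
U+EA914: 4-byte form → F3 AA A4 94.
U+B762: 3-byte form → EB 9D A2.
U+1F630: 4-byte form → F0 9F 98 B0.
U+0933: 3-byte form → E0 A4 B3.
U+0638: 2-byte form → D8 B8.
U+57D2: 3-byte form → E5 9F 92.
Concatenated (22 bytes): E2 AB A0 F3 AA A4 94 EB 9D A2 F0 9F 98 B0 E0 A4 B3 D8 B8 E5 9F 92.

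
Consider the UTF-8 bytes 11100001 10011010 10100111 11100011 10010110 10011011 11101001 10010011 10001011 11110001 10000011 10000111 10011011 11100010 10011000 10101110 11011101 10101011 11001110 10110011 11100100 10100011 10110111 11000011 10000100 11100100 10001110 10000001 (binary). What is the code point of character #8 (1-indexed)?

Offset 0: leading byte 0xE1 = 11100001 → 3-byte char #1 = E1 9A A7.
Offset 3: leading byte 0xE3 = 11100011 → 3-byte char #2 = E3 96 9B.
Offset 6: leading byte 0xE9 = 11101001 → 3-byte char #3 = E9 93 8B.
Offset 9: leading byte 0xF1 = 11110001 → 4-byte char #4 = F1 83 87 9B.
Offset 13: leading byte 0xE2 = 11100010 → 3-byte char #5 = E2 98 AE.
Offset 16: leading byte 0xDD = 11011101 → 2-byte char #6 = DD AB.
Offset 18: leading byte 0xCE = 11001110 → 2-byte char #7 = CE B3.
Offset 20: leading byte 0xE4 = 11100100 → 3-byte char #8 = E4 A3 B7.
Leading byte 0xE4 = 11100100 matches 1110xxxx → 3-byte sequence.
Byte 1: 0xE4 = 11100100, payload 0100 (4 bits).
Byte 2: 0xA3 = 10100011 (10xxxxxx ✓), payload 100011.
Byte 3: 0xB7 = 10110111 (10xxxxxx ✓), payload 110111.
Concatenate: 0100100011110111 = 0x48F7 (16 bits → U+48F7).

U+48F7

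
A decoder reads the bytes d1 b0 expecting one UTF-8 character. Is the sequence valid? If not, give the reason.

valid

Leading byte 0xD1 = 11010001 → 2-byte form.
Continuation bytes 0xB0=10110000 all match 10xxxxxx.
Decoded value 0x470 is ≥ 0x80 (shortest form) and not a surrogate.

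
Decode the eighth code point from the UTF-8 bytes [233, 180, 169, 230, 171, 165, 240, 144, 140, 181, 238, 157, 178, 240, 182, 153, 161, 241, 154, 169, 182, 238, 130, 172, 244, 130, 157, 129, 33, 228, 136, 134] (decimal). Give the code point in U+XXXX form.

Offset 0: leading byte 0xE9 = 11101001 → 3-byte char #1 = E9 B4 A9.
Offset 3: leading byte 0xE6 = 11100110 → 3-byte char #2 = E6 AB A5.
Offset 6: leading byte 0xF0 = 11110000 → 4-byte char #3 = F0 90 8C B5.
Offset 10: leading byte 0xEE = 11101110 → 3-byte char #4 = EE 9D B2.
Offset 13: leading byte 0xF0 = 11110000 → 4-byte char #5 = F0 B6 99 A1.
Offset 17: leading byte 0xF1 = 11110001 → 4-byte char #6 = F1 9A A9 B6.
Offset 21: leading byte 0xEE = 11101110 → 3-byte char #7 = EE 82 AC.
Offset 24: leading byte 0xF4 = 11110100 → 4-byte char #8 = F4 82 9D 81.
Leading byte 0xF4 = 11110100 matches 11110xxx → 4-byte sequence.
Byte 1: 0xF4 = 11110100, payload 100 (3 bits).
Byte 2: 0x82 = 10000010 (10xxxxxx ✓), payload 000010.
Byte 3: 0x9D = 10011101 (10xxxxxx ✓), payload 011101.
Byte 4: 0x81 = 10000001 (10xxxxxx ✓), payload 000001.
Concatenate: 100000010011101000001 = 0x102741 (21 bits → U+102741).

U+102741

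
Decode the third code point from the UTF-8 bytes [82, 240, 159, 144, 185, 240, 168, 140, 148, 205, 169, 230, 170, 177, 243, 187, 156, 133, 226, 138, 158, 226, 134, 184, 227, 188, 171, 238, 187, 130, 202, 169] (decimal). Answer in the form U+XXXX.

Offset 0: leading byte 0x52 = 01010010 → 1-byte char #1 = 52.
Offset 1: leading byte 0xF0 = 11110000 → 4-byte char #2 = F0 9F 90 B9.
Offset 5: leading byte 0xF0 = 11110000 → 4-byte char #3 = F0 A8 8C 94.
Leading byte 0xF0 = 11110000 matches 11110xxx → 4-byte sequence.
Byte 1: 0xF0 = 11110000, payload 000 (3 bits).
Byte 2: 0xA8 = 10101000 (10xxxxxx ✓), payload 101000.
Byte 3: 0x8C = 10001100 (10xxxxxx ✓), payload 001100.
Byte 4: 0x94 = 10010100 (10xxxxxx ✓), payload 010100.
Concatenate: 000101000001100010100 = 0x28314 (21 bits → U+28314).

U+28314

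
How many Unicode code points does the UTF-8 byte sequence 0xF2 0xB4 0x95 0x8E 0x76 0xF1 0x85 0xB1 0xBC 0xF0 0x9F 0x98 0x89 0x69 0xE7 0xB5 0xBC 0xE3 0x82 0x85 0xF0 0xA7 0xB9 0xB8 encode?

Byte at offset 0: 0xF2 = 11110010 → 4-byte char (#1). Advance 4.
Byte at offset 4: 0x76 = 01110110 → 1-byte char (#2). Advance 1.
Byte at offset 5: 0xF1 = 11110001 → 4-byte char (#3). Advance 4.
Byte at offset 9: 0xF0 = 11110000 → 4-byte char (#4). Advance 4.
Byte at offset 13: 0x69 = 01101001 → 1-byte char (#5). Advance 1.
Byte at offset 14: 0xE7 = 11100111 → 3-byte char (#6). Advance 3.
Byte at offset 17: 0xE3 = 11100011 → 3-byte char (#7). Advance 3.
Byte at offset 20: 0xF0 = 11110000 → 4-byte char (#8). Advance 4.
Reached end at offset 24 after 8 code points.

8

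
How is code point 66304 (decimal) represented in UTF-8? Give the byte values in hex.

F0 90 8C 80

U+10300 = 0x10300 = 66304 decimal. In range U+10000–U+10FFFF → 4-byte form: 11110xxx 10xxxxxx 10xxxxxx 10xxxxxx.
Binary (21 bits): 000010000001100000000.
Split 3+6+6+6: 000 | 010000 | 001100 | 000000.
Byte 1: 11110000 = 0xF0.
Byte 2: 10010000 = 0x90.
Byte 3: 10001100 = 0x8C.
Byte 4: 10000000 = 0x80.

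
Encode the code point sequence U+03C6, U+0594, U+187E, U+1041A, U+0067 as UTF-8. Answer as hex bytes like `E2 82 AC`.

CF 86 D6 94 E1 A1 BE F0 90 90 9A 67

U+03C6: 2-byte form → CF 86.
U+0594: 2-byte form → D6 94.
U+187E: 3-byte form → E1 A1 BE.
U+1041A: 4-byte form → F0 90 90 9A.
U+0067: 1-byte form → 67.
Concatenated (12 bytes): CF 86 D6 94 E1 A1 BE F0 90 90 9A 67.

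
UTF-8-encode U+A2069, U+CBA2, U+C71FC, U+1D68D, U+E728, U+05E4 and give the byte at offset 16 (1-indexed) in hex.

1-indexed offset 16 is 0-indexed offset 15.
U+A2069 → 4-byte form F2 A2 81 A9 at offsets 0–3.
U+CBA2 → 3-byte form EC AE A2 at offsets 4–6.
U+C71FC → 4-byte form F3 87 87 BC at offsets 7–10.
U+1D68D → 4-byte form F0 9D 9A 8D at offsets 11–14.
U+E728 → 3-byte form EE 9C A8 at offsets 15–17.
Offset 15 falls in char 5's range; it's byte 1 of EE 9C A8 = 0xEE.

0xEE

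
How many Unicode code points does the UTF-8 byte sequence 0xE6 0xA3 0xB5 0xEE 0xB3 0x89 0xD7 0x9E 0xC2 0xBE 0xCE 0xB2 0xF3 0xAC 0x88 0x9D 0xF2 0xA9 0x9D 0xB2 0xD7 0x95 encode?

Byte at offset 0: 0xE6 = 11100110 → 3-byte char (#1). Advance 3.
Byte at offset 3: 0xEE = 11101110 → 3-byte char (#2). Advance 3.
Byte at offset 6: 0xD7 = 11010111 → 2-byte char (#3). Advance 2.
Byte at offset 8: 0xC2 = 11000010 → 2-byte char (#4). Advance 2.
Byte at offset 10: 0xCE = 11001110 → 2-byte char (#5). Advance 2.
Byte at offset 12: 0xF3 = 11110011 → 4-byte char (#6). Advance 4.
Byte at offset 16: 0xF2 = 11110010 → 4-byte char (#7). Advance 4.
Byte at offset 20: 0xD7 = 11010111 → 2-byte char (#8). Advance 2.
Reached end at offset 22 after 8 code points.

8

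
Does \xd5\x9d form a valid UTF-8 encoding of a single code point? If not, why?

valid

Leading byte 0xD5 = 11010101 → 2-byte form.
Continuation bytes 0x9D=10011101 all match 10xxxxxx.
Decoded value 0x55D is ≥ 0x80 (shortest form) and not a surrogate.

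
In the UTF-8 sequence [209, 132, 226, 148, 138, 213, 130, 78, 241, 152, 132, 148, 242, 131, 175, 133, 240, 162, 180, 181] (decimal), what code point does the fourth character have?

Offset 0: leading byte 0xD1 = 11010001 → 2-byte char #1 = D1 84.
Offset 2: leading byte 0xE2 = 11100010 → 3-byte char #2 = E2 94 8A.
Offset 5: leading byte 0xD5 = 11010101 → 2-byte char #3 = D5 82.
Offset 7: leading byte 0x4E = 01001110 → 1-byte char #4 = 4E.
Leading byte 0x4E = 01001110 matches 0xxxxxxx → 1-byte sequence.
Byte 1: 0x4E = 01001110, payload 1001110 (7 bits).
Concatenate: 1001110 = 0x4E (7 bits → U+004E).

U+004E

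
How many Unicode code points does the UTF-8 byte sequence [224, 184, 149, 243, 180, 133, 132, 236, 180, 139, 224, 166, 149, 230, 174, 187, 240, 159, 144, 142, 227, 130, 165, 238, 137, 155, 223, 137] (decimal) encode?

9

Byte at offset 0: 0xE0 = 11100000 → 3-byte char (#1). Advance 3.
Byte at offset 3: 0xF3 = 11110011 → 4-byte char (#2). Advance 4.
Byte at offset 7: 0xEC = 11101100 → 3-byte char (#3). Advance 3.
Byte at offset 10: 0xE0 = 11100000 → 3-byte char (#4). Advance 3.
Byte at offset 13: 0xE6 = 11100110 → 3-byte char (#5). Advance 3.
Byte at offset 16: 0xF0 = 11110000 → 4-byte char (#6). Advance 4.
Byte at offset 20: 0xE3 = 11100011 → 3-byte char (#7). Advance 3.
Byte at offset 23: 0xEE = 11101110 → 3-byte char (#8). Advance 3.
Byte at offset 26: 0xDF = 11011111 → 2-byte char (#9). Advance 2.
Reached end at offset 28 after 9 code points.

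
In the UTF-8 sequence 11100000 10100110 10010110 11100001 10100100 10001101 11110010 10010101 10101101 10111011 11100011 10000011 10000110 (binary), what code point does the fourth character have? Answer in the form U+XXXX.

Offset 0: leading byte 0xE0 = 11100000 → 3-byte char #1 = E0 A6 96.
Offset 3: leading byte 0xE1 = 11100001 → 3-byte char #2 = E1 A4 8D.
Offset 6: leading byte 0xF2 = 11110010 → 4-byte char #3 = F2 95 AD BB.
Offset 10: leading byte 0xE3 = 11100011 → 3-byte char #4 = E3 83 86.
Leading byte 0xE3 = 11100011 matches 1110xxxx → 3-byte sequence.
Byte 1: 0xE3 = 11100011, payload 0011 (4 bits).
Byte 2: 0x83 = 10000011 (10xxxxxx ✓), payload 000011.
Byte 3: 0x86 = 10000110 (10xxxxxx ✓), payload 000110.
Concatenate: 0011000011000110 = 0x30C6 (16 bits → U+30C6).

U+30C6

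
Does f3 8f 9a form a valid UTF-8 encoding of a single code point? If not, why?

Leading byte 0xF3 = 11110011 → 4-byte form, but only 3 bytes are present.

invalid (sequence truncated)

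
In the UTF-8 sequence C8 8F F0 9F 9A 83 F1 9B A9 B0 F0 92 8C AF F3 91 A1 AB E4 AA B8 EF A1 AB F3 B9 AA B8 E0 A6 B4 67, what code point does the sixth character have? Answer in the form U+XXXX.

U+4AB8

Offset 0: leading byte 0xC8 = 11001000 → 2-byte char #1 = C8 8F.
Offset 2: leading byte 0xF0 = 11110000 → 4-byte char #2 = F0 9F 9A 83.
Offset 6: leading byte 0xF1 = 11110001 → 4-byte char #3 = F1 9B A9 B0.
Offset 10: leading byte 0xF0 = 11110000 → 4-byte char #4 = F0 92 8C AF.
Offset 14: leading byte 0xF3 = 11110011 → 4-byte char #5 = F3 91 A1 AB.
Offset 18: leading byte 0xE4 = 11100100 → 3-byte char #6 = E4 AA B8.
Leading byte 0xE4 = 11100100 matches 1110xxxx → 3-byte sequence.
Byte 1: 0xE4 = 11100100, payload 0100 (4 bits).
Byte 2: 0xAA = 10101010 (10xxxxxx ✓), payload 101010.
Byte 3: 0xB8 = 10111000 (10xxxxxx ✓), payload 111000.
Concatenate: 0100101010111000 = 0x4AB8 (16 bits → U+4AB8).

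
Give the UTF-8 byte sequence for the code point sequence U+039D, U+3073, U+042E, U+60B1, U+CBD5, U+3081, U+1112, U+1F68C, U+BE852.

CE 9D E3 81 B3 D0 AE E6 82 B1 EC AF 95 E3 82 81 E1 84 92 F0 9F 9A 8C F2 BE A1 92

U+039D: 2-byte form → CE 9D.
U+3073: 3-byte form → E3 81 B3.
U+042E: 2-byte form → D0 AE.
U+60B1: 3-byte form → E6 82 B1.
U+CBD5: 3-byte form → EC AF 95.
U+3081: 3-byte form → E3 82 81.
U+1112: 3-byte form → E1 84 92.
U+1F68C: 4-byte form → F0 9F 9A 8C.
U+BE852: 4-byte form → F2 BE A1 92.
Concatenated (27 bytes): CE 9D E3 81 B3 D0 AE E6 82 B1 EC AF 95 E3 82 81 E1 84 92 F0 9F 9A 8C F2 BE A1 92.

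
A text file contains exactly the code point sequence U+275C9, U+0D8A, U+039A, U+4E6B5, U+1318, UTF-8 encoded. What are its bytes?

F0 A7 97 89 E0 B6 8A CE 9A F1 8E 9A B5 E1 8C 98

U+275C9: 4-byte form → F0 A7 97 89.
U+0D8A: 3-byte form → E0 B6 8A.
U+039A: 2-byte form → CE 9A.
U+4E6B5: 4-byte form → F1 8E 9A B5.
U+1318: 3-byte form → E1 8C 98.
Concatenated (16 bytes): F0 A7 97 89 E0 B6 8A CE 9A F1 8E 9A B5 E1 8C 98.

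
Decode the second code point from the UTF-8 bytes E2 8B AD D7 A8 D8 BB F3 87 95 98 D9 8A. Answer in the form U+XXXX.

Offset 0: leading byte 0xE2 = 11100010 → 3-byte char #1 = E2 8B AD.
Offset 3: leading byte 0xD7 = 11010111 → 2-byte char #2 = D7 A8.
Leading byte 0xD7 = 11010111 matches 110xxxxx → 2-byte sequence.
Byte 1: 0xD7 = 11010111, payload 10111 (5 bits).
Byte 2: 0xA8 = 10101000 (10xxxxxx ✓), payload 101000.
Concatenate: 10111101000 = 0x5E8 (11 bits → U+05E8).

U+05E8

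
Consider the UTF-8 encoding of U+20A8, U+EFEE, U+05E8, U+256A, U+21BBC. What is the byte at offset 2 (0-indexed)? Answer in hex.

0xA8

U+20A8 → 3-byte form E2 82 A8 at offsets 0–2.
Offset 2 falls in char 1's range; it's byte 3 of E2 82 A8 = 0xA8.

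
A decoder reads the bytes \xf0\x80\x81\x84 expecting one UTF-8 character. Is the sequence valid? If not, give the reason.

Leading byte 0xF0 = 11110000 → 4-byte form.
Continuation bytes all match 10xxxxxx. Payload decodes to 0x44.
But 0x44 < 0x10000, the minimum for a 4-byte sequence — this is an overlong encoding.

invalid (overlong encoding)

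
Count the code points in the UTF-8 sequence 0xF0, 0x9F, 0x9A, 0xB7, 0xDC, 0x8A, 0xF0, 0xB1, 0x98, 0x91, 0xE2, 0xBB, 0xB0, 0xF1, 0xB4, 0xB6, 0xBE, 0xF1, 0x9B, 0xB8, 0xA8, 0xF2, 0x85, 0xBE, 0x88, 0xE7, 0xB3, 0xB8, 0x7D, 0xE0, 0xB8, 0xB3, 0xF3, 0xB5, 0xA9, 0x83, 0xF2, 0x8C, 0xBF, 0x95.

12

Byte at offset 0: 0xF0 = 11110000 → 4-byte char (#1). Advance 4.
Byte at offset 4: 0xDC = 11011100 → 2-byte char (#2). Advance 2.
Byte at offset 6: 0xF0 = 11110000 → 4-byte char (#3). Advance 4.
Byte at offset 10: 0xE2 = 11100010 → 3-byte char (#4). Advance 3.
Byte at offset 13: 0xF1 = 11110001 → 4-byte char (#5). Advance 4.
Byte at offset 17: 0xF1 = 11110001 → 4-byte char (#6). Advance 4.
Byte at offset 21: 0xF2 = 11110010 → 4-byte char (#7). Advance 4.
Byte at offset 25: 0xE7 = 11100111 → 3-byte char (#8). Advance 3.
Byte at offset 28: 0x7D = 01111101 → 1-byte char (#9). Advance 1.
Byte at offset 29: 0xE0 = 11100000 → 3-byte char (#10). Advance 3.
Byte at offset 32: 0xF3 = 11110011 → 4-byte char (#11). Advance 4.
Byte at offset 36: 0xF2 = 11110010 → 4-byte char (#12). Advance 4.
Reached end at offset 40 after 12 code points.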